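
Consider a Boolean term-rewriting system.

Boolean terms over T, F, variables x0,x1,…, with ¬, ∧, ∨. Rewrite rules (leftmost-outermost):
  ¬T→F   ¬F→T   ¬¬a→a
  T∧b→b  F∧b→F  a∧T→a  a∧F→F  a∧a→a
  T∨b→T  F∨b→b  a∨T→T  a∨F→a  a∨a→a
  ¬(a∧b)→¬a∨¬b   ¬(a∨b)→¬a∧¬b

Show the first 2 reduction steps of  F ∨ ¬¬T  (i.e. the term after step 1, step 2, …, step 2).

Answer: after 2 steps: T

Reduction:
  start: F ∨ ¬¬T
  →1  ¬¬T
  →2  T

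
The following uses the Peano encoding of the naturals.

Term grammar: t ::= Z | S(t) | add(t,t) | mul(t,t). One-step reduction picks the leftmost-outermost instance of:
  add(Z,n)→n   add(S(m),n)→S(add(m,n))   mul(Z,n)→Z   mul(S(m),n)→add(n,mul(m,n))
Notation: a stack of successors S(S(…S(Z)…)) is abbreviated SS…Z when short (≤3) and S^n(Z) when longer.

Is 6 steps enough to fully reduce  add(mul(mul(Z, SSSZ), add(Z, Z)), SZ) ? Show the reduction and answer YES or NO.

  start: add(mul(mul(Z, SSSZ), add(Z, Z)), SZ)
  step 1: add(mul(Z, add(Z, Z)), SZ)
  step 2: add(Z, SZ)
  step 3: SZ

Answer: YES — reaches normal form SZ in 3 ≤ 6 steps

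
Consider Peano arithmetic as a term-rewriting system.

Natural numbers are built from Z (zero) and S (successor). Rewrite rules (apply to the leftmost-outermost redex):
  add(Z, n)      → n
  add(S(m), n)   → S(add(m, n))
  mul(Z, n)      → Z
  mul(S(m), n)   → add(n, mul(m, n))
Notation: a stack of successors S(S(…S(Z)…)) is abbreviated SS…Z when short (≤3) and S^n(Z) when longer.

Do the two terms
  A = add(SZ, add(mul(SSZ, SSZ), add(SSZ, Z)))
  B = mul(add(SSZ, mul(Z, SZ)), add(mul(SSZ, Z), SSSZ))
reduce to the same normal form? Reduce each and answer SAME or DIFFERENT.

Term A:
  start: add(SZ, add(mul(SSZ, SSZ), add(SSZ, Z)))
  →1  S(add(Z, add(mul(SSZ, SSZ), add(SSZ, Z))))
  →2  S(add(mul(SSZ, SSZ), add(SSZ, Z)))
  →3  S(add(add(SSZ, mul(SZ, SSZ)), add(SSZ, Z)))
  →4  S(add(S(add(SZ, mul(SZ, SSZ))), add(SSZ, Z)))
  →5  S(S(add(add(SZ, mul(SZ, SSZ)), add(SSZ, Z))))
  →6  S(S(add(S(add(Z, mul(SZ, SSZ))), add(SSZ, Z))))
  →7  S(S(S(add(add(Z, mul(SZ, SSZ)), add(SSZ, Z)))))
  →8  S(S(S(add(mul(SZ, SSZ), add(SSZ, Z)))))
  →9  S(S(S(add(add(SSZ, mul(Z, SSZ)), add(SSZ, Z)))))
  →10  S(S(S(add(S(add(SZ, mul(Z, SSZ))), add(SSZ, Z)))))
  →11  S(S(S(S(add(add(SZ, mul(Z, SSZ)), add(SSZ, Z))))))
  →12  S(S(S(S(add(S(add(Z, mul(Z, SSZ))), add(SSZ, Z))))))
  →13  S(S(S(S(S(add(add(Z, mul(Z, SSZ)), add(SSZ, Z)))))))
  →14  S(S(S(S(S(add(mul(Z, SSZ), add(SSZ, Z)))))))
  →15  S(S(S(S(S(add(Z, add(SSZ, Z)))))))
  →16  S(S(S(S(S(add(SSZ, Z))))))
  →17  S(S(S(S(S(S(add(SZ, Z)))))))
  →18  S(S(S(S(S(S(S(add(Z, Z))))))))
  →19  S^7(Z)

Term B:
  start: mul(add(SSZ, mul(Z, SZ)), add(mul(SSZ, Z), SSSZ))
  →1  mul(S(add(SZ, mul(Z, SZ))), add(mul(SSZ, Z), SSSZ))
  →2  add(add(mul(SSZ, Z), SSSZ), mul(add(SZ, mul(Z, SZ)), add(mul(SSZ, Z), SSSZ)))
  →3  add(add(add(Z, mul(SZ, Z)), SSSZ), mul(add(SZ, mul(Z, SZ)), add(mul(SSZ, Z), SSSZ)))
  →4  add(add(mul(SZ, Z), SSSZ), mul(add(SZ, mul(Z, SZ)), add(mul(SSZ, Z), SSSZ)))
  →5  add(add(add(Z, mul(Z, Z)), SSSZ), mul(add(SZ, mul(Z, SZ)), add(mul(SSZ, Z), SSSZ)))
  →6  add(add(mul(Z, Z), SSSZ), mul(add(SZ, mul(Z, SZ)), add(mul(SSZ, Z), SSSZ)))
  →7  add(add(Z, SSSZ), mul(add(SZ, mul(Z, SZ)), add(mul(SSZ, Z), SSSZ)))
  →8  add(SSSZ, mul(add(SZ, mul(Z, SZ)), add(mul(SSZ, Z), SSSZ)))
  →9  S(add(SSZ, mul(add(SZ, mul(Z, SZ)), add(mul(SSZ, Z), SSSZ))))
  →10  S(S(add(SZ, mul(add(SZ, mul(Z, SZ)), add(mul(SSZ, Z), SSSZ)))))
  →11  S(S(S(add(Z, mul(add(SZ, mul(Z, SZ)), add(mul(SSZ, Z), SSSZ))))))
  →12  S(S(S(mul(add(SZ, mul(Z, SZ)), add(mul(SSZ, Z), SSSZ)))))
  →13  S(S(S(mul(S(add(Z, mul(Z, SZ))), add(mul(SSZ, Z), SSSZ)))))
  →14  S(S(S(add(add(mul(SSZ, Z), SSSZ), mul(add(Z, mul(Z, SZ)), add(mul(SSZ, Z), SSSZ))))))
  →15  S(S(S(add(add(add(Z, mul(SZ, Z)), SSSZ), mul(add(Z, mul(Z, SZ)), add(mul(SSZ, Z), SSSZ))))))
  →16  S(S(S(add(add(mul(SZ, Z), SSSZ), mul(add(Z, mul(Z, SZ)), add(mul(SSZ, Z), SSSZ))))))
  →17  S(S(S(add(add(add(Z, mul(Z, Z)), SSSZ), mul(add(Z, mul(Z, SZ)), add(mul(SSZ, Z), SSSZ))))))
  →18  S(S(S(add(add(mul(Z, Z), SSSZ), mul(add(Z, mul(Z, SZ)), add(mul(SSZ, Z), SSSZ))))))
  →19  S(S(S(add(add(Z, SSSZ), mul(add(Z, mul(Z, SZ)), add(mul(SSZ, Z), SSSZ))))))
  →20  S(S(S(add(SSSZ, mul(add(Z, mul(Z, SZ)), add(mul(SSZ, Z), SSSZ))))))
  →21  S(S(S(S(add(SSZ, mul(add(Z, mul(Z, SZ)), add(mul(SSZ, Z), SSSZ)))))))
  →22  S(S(S(S(S(add(SZ, mul(add(Z, mul(Z, SZ)), add(mul(SSZ, Z), SSSZ))))))))
  →23  S(S(S(S(S(S(add(Z, mul(add(Z, mul(Z, SZ)), add(mul(SSZ, Z), SSSZ)))))))))
  →24  S(S(S(S(S(S(mul(add(Z, mul(Z, SZ)), add(mul(SSZ, Z), SSSZ))))))))
  →25  S(S(S(S(S(S(mul(mul(Z, SZ), add(mul(SSZ, Z), SSSZ))))))))
  →26  S(S(S(S(S(S(mul(Z, add(mul(SSZ, Z), SSSZ))))))))
  →27  S^6(Z)

Answer: DIFFERENT — A ⇓ S^7(Z), B ⇓ S^6(Z)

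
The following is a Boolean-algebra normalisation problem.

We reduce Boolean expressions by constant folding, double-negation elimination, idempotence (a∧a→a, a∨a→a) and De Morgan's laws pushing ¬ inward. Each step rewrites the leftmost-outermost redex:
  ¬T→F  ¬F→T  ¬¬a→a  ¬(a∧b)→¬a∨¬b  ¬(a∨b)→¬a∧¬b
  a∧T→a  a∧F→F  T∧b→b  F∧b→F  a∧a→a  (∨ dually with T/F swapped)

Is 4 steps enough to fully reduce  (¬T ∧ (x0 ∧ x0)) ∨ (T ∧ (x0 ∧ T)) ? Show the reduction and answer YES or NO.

Answer: NO — after 4 steps the term is x0 ∧ T, not yet normal

Derivation:
  start: (¬T ∧ (x0 ∧ x0)) ∨ (T ∧ (x0 ∧ T))
  →1  (F ∧ (x0 ∧ x0)) ∨ (T ∧ (x0 ∧ T))
  →2  F ∨ (T ∧ (x0 ∧ T))
  →3  T ∧ (x0 ∧ T)
  →4  x0 ∧ T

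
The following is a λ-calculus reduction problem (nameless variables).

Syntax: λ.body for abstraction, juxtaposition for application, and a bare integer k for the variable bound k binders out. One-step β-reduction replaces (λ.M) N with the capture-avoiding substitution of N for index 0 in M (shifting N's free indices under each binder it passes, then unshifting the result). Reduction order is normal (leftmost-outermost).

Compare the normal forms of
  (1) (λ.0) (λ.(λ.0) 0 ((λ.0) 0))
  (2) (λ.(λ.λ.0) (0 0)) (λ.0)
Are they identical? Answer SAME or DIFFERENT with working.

Answer: DIFFERENT — A ⇓ λ.0 0, B ⇓ λ.0

Working:
Term A:
  start: (λ.0) (λ.(λ.0) 0 ((λ.0) 0))
  [1] λ.(λ.0) 0 ((λ.0) 0)
  [2] λ.0 ((λ.0) 0)
  [3] λ.0 0

Term B:
  start: (λ.(λ.λ.0) (0 0)) (λ.0)
  [1] (λ.λ.0) ((λ.0) (λ.0))
  [2] λ.0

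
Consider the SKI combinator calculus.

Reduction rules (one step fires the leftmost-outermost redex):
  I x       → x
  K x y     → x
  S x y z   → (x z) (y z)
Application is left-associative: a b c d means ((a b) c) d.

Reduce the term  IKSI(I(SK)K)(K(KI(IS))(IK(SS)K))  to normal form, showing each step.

Answer: normal form = S(SKK)I  (in 5 steps)

Working:
  start: IKSI(I(SK)K)(K(KI(IS))(IK(SS)K))
  →1  KSI(I(SK)K)(K(KI(IS))(IK(SS)K))
  →2  S(I(SK)K)(K(KI(IS))(IK(SS)K))
  →3  S(SKK)(K(KI(IS))(IK(SS)K))
  →4  S(SKK)(KI(IS))
  →5  S(SKK)I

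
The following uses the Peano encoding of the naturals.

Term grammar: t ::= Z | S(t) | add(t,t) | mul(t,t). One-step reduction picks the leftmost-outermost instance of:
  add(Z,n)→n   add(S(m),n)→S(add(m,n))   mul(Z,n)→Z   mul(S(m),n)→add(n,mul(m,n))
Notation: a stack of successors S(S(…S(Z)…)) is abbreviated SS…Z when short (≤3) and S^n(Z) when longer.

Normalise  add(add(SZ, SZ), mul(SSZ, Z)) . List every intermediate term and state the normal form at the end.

Answer: normal form = SSZ  (in 10 steps)

Working:
  start: add(add(SZ, SZ), mul(SSZ, Z))
  step 1: add(S(add(Z, SZ)), mul(SSZ, Z))
  step 2: S(add(add(Z, SZ), mul(SSZ, Z)))
  step 3: S(add(SZ, mul(SSZ, Z)))
  step 4: S(S(add(Z, mul(SSZ, Z))))
  step 5: S(S(mul(SSZ, Z)))
  step 6: S(S(add(Z, mul(SZ, Z))))
  step 7: S(S(mul(SZ, Z)))
  step 8: S(S(add(Z, mul(Z, Z))))
  step 9: S(S(mul(Z, Z)))
  step 10: SSZ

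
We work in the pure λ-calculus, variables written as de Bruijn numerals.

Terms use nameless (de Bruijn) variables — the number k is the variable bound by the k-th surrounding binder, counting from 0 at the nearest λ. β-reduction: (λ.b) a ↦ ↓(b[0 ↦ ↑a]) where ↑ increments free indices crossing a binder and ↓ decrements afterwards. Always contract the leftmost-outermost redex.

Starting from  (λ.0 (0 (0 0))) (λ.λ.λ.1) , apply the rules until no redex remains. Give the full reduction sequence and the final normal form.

Answer: normal form = λ.λ.1  (in 2 steps)

Working:
  start: (λ.0 (0 (0 0))) (λ.λ.λ.1)
  step 1: (λ.λ.λ.1) ((λ.λ.λ.1) ((λ.λ.λ.1) (λ.λ.λ.1)))
  step 2: λ.λ.1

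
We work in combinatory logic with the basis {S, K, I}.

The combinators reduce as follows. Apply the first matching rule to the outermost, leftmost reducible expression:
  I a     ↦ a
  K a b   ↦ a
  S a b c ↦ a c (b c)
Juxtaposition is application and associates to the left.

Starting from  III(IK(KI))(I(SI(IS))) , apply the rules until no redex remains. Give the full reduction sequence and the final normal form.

Answer: normal form = KI  (in 5 steps)

Derivation:
  start: III(IK(KI))(I(SI(IS)))
  →1  II(IK(KI))(I(SI(IS)))
  →2  I(IK(KI))(I(SI(IS)))
  →3  IK(KI)(I(SI(IS)))
  →4  K(KI)(I(SI(IS)))
  →5  KI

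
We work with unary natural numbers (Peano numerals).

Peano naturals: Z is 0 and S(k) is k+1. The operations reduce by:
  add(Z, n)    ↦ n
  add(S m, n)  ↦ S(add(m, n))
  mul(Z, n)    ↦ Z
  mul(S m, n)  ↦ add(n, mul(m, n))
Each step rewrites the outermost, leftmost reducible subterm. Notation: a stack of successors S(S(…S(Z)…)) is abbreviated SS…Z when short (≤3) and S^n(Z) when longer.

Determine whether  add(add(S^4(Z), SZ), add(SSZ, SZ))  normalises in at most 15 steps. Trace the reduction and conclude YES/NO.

  start: add(add(S^4(Z), SZ), add(SSZ, SZ))
  →1  add(S(add(SSSZ, SZ)), add(SSZ, SZ))
  →2  S(add(add(SSSZ, SZ), add(SSZ, SZ)))
  →3  S(add(S(add(SSZ, SZ)), add(SSZ, SZ)))
  →4  S(S(add(add(SSZ, SZ), add(SSZ, SZ))))
  →5  S(S(add(S(add(SZ, SZ)), add(SSZ, SZ))))
  →6  S(S(S(add(add(SZ, SZ), add(SSZ, SZ)))))
  →7  S(S(S(add(S(add(Z, SZ)), add(SSZ, SZ)))))
  →8  S(S(S(S(add(add(Z, SZ), add(SSZ, SZ))))))
  →9  S(S(S(S(add(SZ, add(SSZ, SZ))))))
  →10  S(S(S(S(S(add(Z, add(SSZ, SZ)))))))
  →11  S(S(S(S(S(add(SSZ, SZ))))))
  →12  S(S(S(S(S(S(add(SZ, SZ)))))))
  →13  S(S(S(S(S(S(S(add(Z, SZ))))))))
  →14  S^8(Z)

Answer: YES — reaches normal form S^8(Z) in 14 ≤ 15 steps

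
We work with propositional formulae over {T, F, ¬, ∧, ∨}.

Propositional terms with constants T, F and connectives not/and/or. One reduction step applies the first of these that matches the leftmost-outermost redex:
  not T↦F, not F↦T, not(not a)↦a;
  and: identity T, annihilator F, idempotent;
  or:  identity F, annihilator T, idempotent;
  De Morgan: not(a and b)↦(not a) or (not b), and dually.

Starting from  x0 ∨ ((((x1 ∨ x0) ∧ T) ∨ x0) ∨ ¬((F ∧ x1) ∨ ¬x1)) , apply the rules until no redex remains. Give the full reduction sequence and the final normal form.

  start: x0 ∨ ((((x1 ∨ x0) ∧ T) ∨ x0) ∨ ¬((F ∧ x1) ∨ ¬x1))
  →1  x0 ∨ (((x1 ∨ x0) ∨ x0) ∨ ¬((F ∧ x1) ∨ ¬x1))
  →2  x0 ∨ (((x1 ∨ x0) ∨ x0) ∨ (¬(F ∧ x1) ∧ ¬¬x1))
  →3  x0 ∨ (((x1 ∨ x0) ∨ x0) ∨ ((¬F ∨ ¬x1) ∧ ¬¬x1))
  →4  x0 ∨ (((x1 ∨ x0) ∨ x0) ∨ ((T ∨ ¬x1) ∧ ¬¬x1))
  →5  x0 ∨ (((x1 ∨ x0) ∨ x0) ∨ (T ∧ ¬¬x1))
  →6  x0 ∨ (((x1 ∨ x0) ∨ x0) ∨ ¬¬x1)
  →7  x0 ∨ (((x1 ∨ x0) ∨ x0) ∨ x1)

Answer: normal form = x0 ∨ (((x1 ∨ x0) ∨ x0) ∨ x1)  (in 7 steps)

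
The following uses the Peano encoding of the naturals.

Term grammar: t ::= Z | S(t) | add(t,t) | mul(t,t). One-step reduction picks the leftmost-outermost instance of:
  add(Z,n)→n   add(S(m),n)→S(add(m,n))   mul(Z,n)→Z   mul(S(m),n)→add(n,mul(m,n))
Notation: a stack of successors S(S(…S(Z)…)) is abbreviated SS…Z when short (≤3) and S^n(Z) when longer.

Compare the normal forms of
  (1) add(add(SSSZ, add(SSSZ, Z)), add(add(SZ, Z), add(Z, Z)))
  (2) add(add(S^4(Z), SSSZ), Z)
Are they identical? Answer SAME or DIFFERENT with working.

Term A:
  start: add(add(SSSZ, add(SSSZ, Z)), add(add(SZ, Z), add(Z, Z)))
  [1] add(S(add(SSZ, add(SSSZ, Z))), add(add(SZ, Z), add(Z, Z)))
  [2] S(add(add(SSZ, add(SSSZ, Z)), add(add(SZ, Z), add(Z, Z))))
  [3] S(add(S(add(SZ, add(SSSZ, Z))), add(add(SZ, Z), add(Z, Z))))
  [4] S(S(add(add(SZ, add(SSSZ, Z)), add(add(SZ, Z), add(Z, Z)))))
  [5] S(S(add(S(add(Z, add(SSSZ, Z))), add(add(SZ, Z), add(Z, Z)))))
  [6] S(S(S(add(add(Z, add(SSSZ, Z)), add(add(SZ, Z), add(Z, Z))))))
  [7] S(S(S(add(add(SSSZ, Z), add(add(SZ, Z), add(Z, Z))))))
  [8] S(S(S(add(S(add(SSZ, Z)), add(add(SZ, Z), add(Z, Z))))))
  [9] S(S(S(S(add(add(SSZ, Z), add(add(SZ, Z), add(Z, Z)))))))
  [10] S(S(S(S(add(S(add(SZ, Z)), add(add(SZ, Z), add(Z, Z)))))))
  [11] S(S(S(S(S(add(add(SZ, Z), add(add(SZ, Z), add(Z, Z))))))))
  [12] S(S(S(S(S(add(S(add(Z, Z)), add(add(SZ, Z), add(Z, Z))))))))
  [13] S(S(S(S(S(S(add(add(Z, Z), add(add(SZ, Z), add(Z, Z)))))))))
  [14] S(S(S(S(S(S(add(Z, add(add(SZ, Z), add(Z, Z)))))))))
  [15] S(S(S(S(S(S(add(add(SZ, Z), add(Z, Z))))))))
  [16] S(S(S(S(S(S(add(S(add(Z, Z)), add(Z, Z))))))))
  [17] S(S(S(S(S(S(S(add(add(Z, Z), add(Z, Z)))))))))
  [18] S(S(S(S(S(S(S(add(Z, add(Z, Z)))))))))
  [19] S(S(S(S(S(S(S(add(Z, Z))))))))
  [20] S^7(Z)

Term B:
  start: add(add(S^4(Z), SSSZ), Z)
  [1] add(S(add(SSSZ, SSSZ)), Z)
  [2] S(add(add(SSSZ, SSSZ), Z))
  [3] S(add(S(add(SSZ, SSSZ)), Z))
  [4] S(S(add(add(SSZ, SSSZ), Z)))
  [5] S(S(add(S(add(SZ, SSSZ)), Z)))
  [6] S(S(S(add(add(SZ, SSSZ), Z))))
  [7] S(S(S(add(S(add(Z, SSSZ)), Z))))
  [8] S(S(S(S(add(add(Z, SSSZ), Z)))))
  [9] S(S(S(S(add(SSSZ, Z)))))
  [10] S(S(S(S(S(add(SSZ, Z))))))
  [11] S(S(S(S(S(S(add(SZ, Z)))))))
  [12] S(S(S(S(S(S(S(add(Z, Z))))))))
  [13] S^7(Z)

Answer: SAME — A ⇓ S^7(Z), B ⇓ S^7(Z)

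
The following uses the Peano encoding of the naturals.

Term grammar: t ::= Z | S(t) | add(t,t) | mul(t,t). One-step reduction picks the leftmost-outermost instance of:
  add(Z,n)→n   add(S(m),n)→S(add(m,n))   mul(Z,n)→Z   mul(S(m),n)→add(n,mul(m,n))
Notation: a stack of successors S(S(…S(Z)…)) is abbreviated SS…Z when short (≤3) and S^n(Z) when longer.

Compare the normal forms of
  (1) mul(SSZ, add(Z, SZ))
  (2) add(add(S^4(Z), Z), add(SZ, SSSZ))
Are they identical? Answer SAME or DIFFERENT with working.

Term A:
  start: mul(SSZ, add(Z, SZ))
  →1  add(add(Z, SZ), mul(SZ, add(Z, SZ)))
  →2  add(SZ, mul(SZ, add(Z, SZ)))
  →3  S(add(Z, mul(SZ, add(Z, SZ))))
  →4  S(mul(SZ, add(Z, SZ)))
  →5  S(add(add(Z, SZ), mul(Z, add(Z, SZ))))
  →6  S(add(SZ, mul(Z, add(Z, SZ))))
  →7  S(S(add(Z, mul(Z, add(Z, SZ)))))
  →8  S(S(mul(Z, add(Z, SZ))))
  →9  SSZ

Term B:
  start: add(add(S^4(Z), Z), add(SZ, SSSZ))
  →1  add(S(add(SSSZ, Z)), add(SZ, SSSZ))
  →2  S(add(add(SSSZ, Z), add(SZ, SSSZ)))
  →3  S(add(S(add(SSZ, Z)), add(SZ, SSSZ)))
  →4  S(S(add(add(SSZ, Z), add(SZ, SSSZ))))
  →5  S(S(add(S(add(SZ, Z)), add(SZ, SSSZ))))
  →6  S(S(S(add(add(SZ, Z), add(SZ, SSSZ)))))
  →7  S(S(S(add(S(add(Z, Z)), add(SZ, SSSZ)))))
  →8  S(S(S(S(add(add(Z, Z), add(SZ, SSSZ))))))
  →9  S(S(S(S(add(Z, add(SZ, SSSZ))))))
  →10  S(S(S(S(add(SZ, SSSZ)))))
  →11  S(S(S(S(S(add(Z, SSSZ))))))
  →12  S^8(Z)

Answer: DIFFERENT — A ⇓ SSZ, B ⇓ S^8(Z)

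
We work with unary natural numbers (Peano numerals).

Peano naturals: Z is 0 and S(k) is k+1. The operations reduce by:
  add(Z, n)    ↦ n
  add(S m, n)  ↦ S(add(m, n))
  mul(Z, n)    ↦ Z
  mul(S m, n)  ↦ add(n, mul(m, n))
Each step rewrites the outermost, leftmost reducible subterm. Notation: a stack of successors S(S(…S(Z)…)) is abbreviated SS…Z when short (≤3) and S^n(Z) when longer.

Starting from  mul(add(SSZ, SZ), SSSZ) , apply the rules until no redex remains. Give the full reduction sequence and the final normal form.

  start: mul(add(SSZ, SZ), SSSZ)
  →1  mul(S(add(SZ, SZ)), SSSZ)
  →2  add(SSSZ, mul(add(SZ, SZ), SSSZ))
  →3  S(add(SSZ, mul(add(SZ, SZ), SSSZ)))
  →4  S(S(add(SZ, mul(add(SZ, SZ), SSSZ))))
  →5  S(S(S(add(Z, mul(add(SZ, SZ), SSSZ)))))
  →6  S(S(S(mul(add(SZ, SZ), SSSZ))))
  →7  S(S(S(mul(S(add(Z, SZ)), SSSZ))))
  →8  S(S(S(add(SSSZ, mul(add(Z, SZ), SSSZ)))))
  →9  S(S(S(S(add(SSZ, mul(add(Z, SZ), SSSZ))))))
  →10  S(S(S(S(S(add(SZ, mul(add(Z, SZ), SSSZ)))))))
  →11  S(S(S(S(S(S(add(Z, mul(add(Z, SZ), SSSZ))))))))
  →12  S(S(S(S(S(S(mul(add(Z, SZ), SSSZ)))))))
  →13  S(S(S(S(S(S(mul(SZ, SSSZ)))))))
  →14  S(S(S(S(S(S(add(SSSZ, mul(Z, SSSZ))))))))
  →15  S(S(S(S(S(S(S(add(SSZ, mul(Z, SSSZ)))))))))
  →16  S(S(S(S(S(S(S(S(add(SZ, mul(Z, SSSZ))))))))))
  →17  S(S(S(S(S(S(S(S(S(add(Z, mul(Z, SSSZ)))))))))))
  →18  S(S(S(S(S(S(S(S(S(mul(Z, SSSZ))))))))))
  →19  S^9(Z)

Answer: normal form = S^9(Z)  (in 19 steps)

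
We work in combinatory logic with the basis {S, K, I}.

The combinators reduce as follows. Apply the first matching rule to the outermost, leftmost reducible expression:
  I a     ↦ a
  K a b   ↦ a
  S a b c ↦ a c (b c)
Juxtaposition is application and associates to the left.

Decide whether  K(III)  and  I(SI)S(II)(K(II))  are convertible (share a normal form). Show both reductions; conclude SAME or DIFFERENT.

Term A:
  start: K(III)
  [1] K(II)
  [2] KI

Term B:
  start: I(SI)S(II)(K(II))
  [1] SIS(II)(K(II))
  [2] I(II)(S(II))(K(II))
  [3] II(S(II))(K(II))
  [4] I(S(II))(K(II))
  [5] S(II)(K(II))
  [6] SI(K(II))
  [7] SI(KI)

Answer: DIFFERENT — A ⇓ KI, B ⇓ SI(KI)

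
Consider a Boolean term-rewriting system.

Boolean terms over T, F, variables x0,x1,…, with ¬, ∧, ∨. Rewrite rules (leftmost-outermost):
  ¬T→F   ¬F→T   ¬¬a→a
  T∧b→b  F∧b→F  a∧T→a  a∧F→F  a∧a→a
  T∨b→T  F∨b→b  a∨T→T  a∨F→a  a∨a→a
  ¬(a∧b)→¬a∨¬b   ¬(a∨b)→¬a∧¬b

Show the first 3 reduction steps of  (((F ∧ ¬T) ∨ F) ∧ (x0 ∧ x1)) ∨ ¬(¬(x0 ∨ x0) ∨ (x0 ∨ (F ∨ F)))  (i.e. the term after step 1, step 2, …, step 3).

Answer: after 3 steps: F ∨ ¬(¬(x0 ∨ x0) ∨ (x0 ∨ (F ∨ F)))

Reduction:
  start: (((F ∧ ¬T) ∨ F) ∧ (x0 ∧ x1)) ∨ ¬(¬(x0 ∨ x0) ∨ (x0 ∨ (F ∨ F)))
  →1  ((F ∧ ¬T) ∧ (x0 ∧ x1)) ∨ ¬(¬(x0 ∨ x0) ∨ (x0 ∨ (F ∨ F)))
  →2  (F ∧ (x0 ∧ x1)) ∨ ¬(¬(x0 ∨ x0) ∨ (x0 ∨ (F ∨ F)))
  →3  F ∨ ¬(¬(x0 ∨ x0) ∨ (x0 ∨ (F ∨ F)))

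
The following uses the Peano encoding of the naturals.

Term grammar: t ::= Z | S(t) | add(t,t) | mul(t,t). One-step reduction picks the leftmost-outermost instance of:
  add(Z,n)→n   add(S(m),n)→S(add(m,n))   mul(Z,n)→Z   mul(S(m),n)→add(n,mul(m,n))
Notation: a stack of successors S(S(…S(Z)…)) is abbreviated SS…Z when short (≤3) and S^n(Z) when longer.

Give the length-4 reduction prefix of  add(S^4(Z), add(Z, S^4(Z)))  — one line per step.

  start: add(S^4(Z), add(Z, S^4(Z)))
  →1  S(add(SSSZ, add(Z, S^4(Z))))
  →2  S(S(add(SSZ, add(Z, S^4(Z)))))
  →3  S(S(S(add(SZ, add(Z, S^4(Z))))))
  →4  S(S(S(S(add(Z, add(Z, S^4(Z)))))))

Answer: after 4 steps: S(S(S(S(add(Z, add(Z, S^4(Z)))))))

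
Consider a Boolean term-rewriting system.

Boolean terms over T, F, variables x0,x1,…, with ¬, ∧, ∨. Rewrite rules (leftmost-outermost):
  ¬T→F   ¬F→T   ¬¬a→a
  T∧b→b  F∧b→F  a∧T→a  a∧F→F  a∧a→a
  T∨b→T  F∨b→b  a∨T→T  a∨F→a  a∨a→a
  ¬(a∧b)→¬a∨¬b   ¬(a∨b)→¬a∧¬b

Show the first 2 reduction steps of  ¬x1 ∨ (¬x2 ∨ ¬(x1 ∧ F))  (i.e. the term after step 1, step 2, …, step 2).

Answer: after 2 steps: ¬x1 ∨ (¬x2 ∨ (¬x1 ∨ T))

Working:
  start: ¬x1 ∨ (¬x2 ∨ ¬(x1 ∧ F))
  [1] ¬x1 ∨ (¬x2 ∨ (¬x1 ∨ ¬F))
  [2] ¬x1 ∨ (¬x2 ∨ (¬x1 ∨ T))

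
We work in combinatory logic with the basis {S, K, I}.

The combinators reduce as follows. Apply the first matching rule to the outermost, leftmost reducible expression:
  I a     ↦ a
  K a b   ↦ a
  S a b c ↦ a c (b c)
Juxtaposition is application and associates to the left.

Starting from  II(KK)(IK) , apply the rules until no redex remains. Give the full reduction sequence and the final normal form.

Answer: normal form = K  (in 3 steps)

Working:
  start: II(KK)(IK)
  step 1: I(KK)(IK)
  step 2: KK(IK)
  step 3: K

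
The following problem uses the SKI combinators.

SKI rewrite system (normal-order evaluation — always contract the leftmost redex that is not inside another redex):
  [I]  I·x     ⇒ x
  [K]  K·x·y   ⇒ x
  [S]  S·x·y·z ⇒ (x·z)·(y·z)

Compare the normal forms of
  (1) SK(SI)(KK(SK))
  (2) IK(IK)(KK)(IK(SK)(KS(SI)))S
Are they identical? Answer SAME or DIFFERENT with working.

Answer: DIFFERENT — A ⇓ K, B ⇓ SK

Working:
Term A:
  start: SK(SI)(KK(SK))
  [1] K(KK(SK))(SI(KK(SK)))
  [2] KK(SK)
  [3] K

Term B:
  start: IK(IK)(KK)(IK(SK)(KS(SI)))S
  [1] K(IK)(KK)(IK(SK)(KS(SI)))S
  [2] IK(IK(SK)(KS(SI)))S
  [3] K(IK(SK)(KS(SI)))S
  [4] IK(SK)(KS(SI))
  [5] K(SK)(KS(SI))
  [6] SK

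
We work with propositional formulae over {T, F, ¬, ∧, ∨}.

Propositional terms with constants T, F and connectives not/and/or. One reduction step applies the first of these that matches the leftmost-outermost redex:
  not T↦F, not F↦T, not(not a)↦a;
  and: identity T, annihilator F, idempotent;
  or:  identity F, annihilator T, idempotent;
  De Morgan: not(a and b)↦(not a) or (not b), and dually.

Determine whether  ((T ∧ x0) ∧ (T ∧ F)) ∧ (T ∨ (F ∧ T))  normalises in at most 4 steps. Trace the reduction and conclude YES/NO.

  start: ((T ∧ x0) ∧ (T ∧ F)) ∧ (T ∨ (F ∧ T))
  [1] (x0 ∧ (T ∧ F)) ∧ (T ∨ (F ∧ T))
  [2] (x0 ∧ F) ∧ (T ∨ (F ∧ T))
  [3] F ∧ (T ∨ (F ∧ T))
  [4] F

Answer: YES — reaches normal form F in 4 ≤ 4 steps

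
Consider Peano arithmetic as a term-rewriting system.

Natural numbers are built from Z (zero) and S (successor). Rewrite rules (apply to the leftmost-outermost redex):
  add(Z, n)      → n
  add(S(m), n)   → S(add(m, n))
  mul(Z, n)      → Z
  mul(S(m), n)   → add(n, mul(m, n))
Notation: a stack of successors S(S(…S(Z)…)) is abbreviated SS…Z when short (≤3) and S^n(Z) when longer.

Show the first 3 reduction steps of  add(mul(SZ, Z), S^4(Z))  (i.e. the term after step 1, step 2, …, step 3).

  start: add(mul(SZ, Z), S^4(Z))
  step 1: add(add(Z, mul(Z, Z)), S^4(Z))
  step 2: add(mul(Z, Z), S^4(Z))
  step 3: add(Z, S^4(Z))

Answer: after 3 steps: add(Z, S^4(Z))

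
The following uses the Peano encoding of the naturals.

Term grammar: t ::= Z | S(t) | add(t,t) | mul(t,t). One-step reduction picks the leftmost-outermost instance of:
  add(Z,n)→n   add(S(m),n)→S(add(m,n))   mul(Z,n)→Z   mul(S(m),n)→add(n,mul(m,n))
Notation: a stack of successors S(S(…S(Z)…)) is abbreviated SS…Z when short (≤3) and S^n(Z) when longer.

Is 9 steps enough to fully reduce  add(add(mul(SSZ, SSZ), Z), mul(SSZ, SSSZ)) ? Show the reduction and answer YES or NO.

Answer: NO — after 9 steps the term is S(S(add(add(add(SSZ, mul(Z, SSZ)), Z), mul(SSZ, SSSZ)))), not yet normal

Working:
  start: add(add(mul(SSZ, SSZ), Z), mul(SSZ, SSSZ))
  [1] add(add(add(SSZ, mul(SZ, SSZ)), Z), mul(SSZ, SSSZ))
  [2] add(add(S(add(SZ, mul(SZ, SSZ))), Z), mul(SSZ, SSSZ))
  [3] add(S(add(add(SZ, mul(SZ, SSZ)), Z)), mul(SSZ, SSSZ))
  [4] S(add(add(add(SZ, mul(SZ, SSZ)), Z), mul(SSZ, SSSZ)))
  [5] S(add(add(S(add(Z, mul(SZ, SSZ))), Z), mul(SSZ, SSSZ)))
  [6] S(add(S(add(add(Z, mul(SZ, SSZ)), Z)), mul(SSZ, SSSZ)))
  [7] S(S(add(add(add(Z, mul(SZ, SSZ)), Z), mul(SSZ, SSSZ))))
  [8] S(S(add(add(mul(SZ, SSZ), Z), mul(SSZ, SSSZ))))
  [9] S(S(add(add(add(SSZ, mul(Z, SSZ)), Z), mul(SSZ, SSSZ))))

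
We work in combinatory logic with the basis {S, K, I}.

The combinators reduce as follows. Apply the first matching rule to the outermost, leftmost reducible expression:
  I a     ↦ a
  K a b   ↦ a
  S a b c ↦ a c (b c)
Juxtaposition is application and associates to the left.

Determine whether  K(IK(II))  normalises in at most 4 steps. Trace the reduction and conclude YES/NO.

  start: K(IK(II))
  [1] K(K(II))
  [2] K(KI)

Answer: YES — reaches normal form K(KI) in 2 ≤ 4 steps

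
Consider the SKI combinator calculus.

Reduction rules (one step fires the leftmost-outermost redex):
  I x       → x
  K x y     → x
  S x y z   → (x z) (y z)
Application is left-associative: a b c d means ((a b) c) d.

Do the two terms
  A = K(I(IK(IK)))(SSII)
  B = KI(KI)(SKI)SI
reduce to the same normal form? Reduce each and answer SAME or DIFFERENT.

Answer: DIFFERENT — A ⇓ KK, B ⇓ SI

Derivation:
Term A:
  start: K(I(IK(IK)))(SSII)
  →1  I(IK(IK))
  →2  IK(IK)
  →3  K(IK)
  →4  KK

Term B:
  start: KI(KI)(SKI)SI
  →1  I(SKI)SI
  →2  SKISI
  →3  KS(IS)I
  →4  SI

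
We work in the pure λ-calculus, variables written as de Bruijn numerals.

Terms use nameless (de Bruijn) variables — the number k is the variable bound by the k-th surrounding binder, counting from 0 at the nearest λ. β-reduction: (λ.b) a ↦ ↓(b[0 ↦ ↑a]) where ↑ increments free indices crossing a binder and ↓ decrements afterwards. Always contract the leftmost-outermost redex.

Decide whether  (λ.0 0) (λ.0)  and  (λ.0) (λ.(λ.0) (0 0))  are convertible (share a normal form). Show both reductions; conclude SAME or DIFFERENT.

Term A:
  start: (λ.0 0) (λ.0)
  →1  (λ.0) (λ.0)
  →2  λ.0

Term B:
  start: (λ.0) (λ.(λ.0) (0 0))
  →1  λ.(λ.0) (0 0)
  →2  λ.0 0

Answer: DIFFERENT — A ⇓ λ.0, B ⇓ λ.0 0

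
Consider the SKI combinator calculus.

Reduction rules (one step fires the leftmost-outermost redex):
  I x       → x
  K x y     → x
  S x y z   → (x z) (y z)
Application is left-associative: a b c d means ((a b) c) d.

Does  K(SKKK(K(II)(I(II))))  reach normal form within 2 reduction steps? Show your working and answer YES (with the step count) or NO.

Answer: NO — after 2 steps the term is K(K(K(II)(I(II)))), not yet normal

Derivation:
  start: K(SKKK(K(II)(I(II))))
  [1] K(KK(KK)(K(II)(I(II))))
  [2] K(K(K(II)(I(II))))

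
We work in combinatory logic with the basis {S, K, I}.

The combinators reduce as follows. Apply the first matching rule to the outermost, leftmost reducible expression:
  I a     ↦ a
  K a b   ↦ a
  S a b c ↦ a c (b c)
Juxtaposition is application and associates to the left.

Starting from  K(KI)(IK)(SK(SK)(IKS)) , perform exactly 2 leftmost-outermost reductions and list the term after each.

  start: K(KI)(IK)(SK(SK)(IKS))
  [1] KI(SK(SK)(IKS))
  [2] I

Answer: after 2 steps: I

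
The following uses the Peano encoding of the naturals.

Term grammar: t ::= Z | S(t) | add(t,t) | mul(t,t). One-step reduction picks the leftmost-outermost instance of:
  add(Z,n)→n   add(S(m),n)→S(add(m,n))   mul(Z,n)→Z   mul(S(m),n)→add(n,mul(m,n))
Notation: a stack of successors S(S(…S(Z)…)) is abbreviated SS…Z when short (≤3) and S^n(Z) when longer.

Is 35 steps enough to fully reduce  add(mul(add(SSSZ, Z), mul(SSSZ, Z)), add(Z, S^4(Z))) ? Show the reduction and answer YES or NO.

  start: add(mul(add(SSSZ, Z), mul(SSSZ, Z)), add(Z, S^4(Z)))
  →1  add(mul(S(add(SSZ, Z)), mul(SSSZ, Z)), add(Z, S^4(Z)))
  →2  add(add(mul(SSSZ, Z), mul(add(SSZ, Z), mul(SSSZ, Z))), add(Z, S^4(Z)))
  →3  add(add(add(Z, mul(SSZ, Z)), mul(add(SSZ, Z), mul(SSSZ, Z))), add(Z, S^4(Z)))
  →4  add(add(mul(SSZ, Z), mul(add(SSZ, Z), mul(SSSZ, Z))), add(Z, S^4(Z)))
  →5  add(add(add(Z, mul(SZ, Z)), mul(add(SSZ, Z), mul(SSSZ, Z))), add(Z, S^4(Z)))
  →6  add(add(mul(SZ, Z), mul(add(SSZ, Z), mul(SSSZ, Z))), add(Z, S^4(Z)))
  →7  add(add(add(Z, mul(Z, Z)), mul(add(SSZ, Z), mul(SSSZ, Z))), add(Z, S^4(Z)))
  →8  add(add(mul(Z, Z), mul(add(SSZ, Z), mul(SSSZ, Z))), add(Z, S^4(Z)))
  →9  add(add(Z, mul(add(SSZ, Z), mul(SSSZ, Z))), add(Z, S^4(Z)))
  →10  add(mul(add(SSZ, Z), mul(SSSZ, Z)), add(Z, S^4(Z)))
  →11  add(mul(S(add(SZ, Z)), mul(SSSZ, Z)), add(Z, S^4(Z)))
  →12  add(add(mul(SSSZ, Z), mul(add(SZ, Z), mul(SSSZ, Z))), add(Z, S^4(Z)))
  →13  add(add(add(Z, mul(SSZ, Z)), mul(add(SZ, Z), mul(SSSZ, Z))), add(Z, S^4(Z)))
  →14  add(add(mul(SSZ, Z), mul(add(SZ, Z), mul(SSSZ, Z))), add(Z, S^4(Z)))
  →15  add(add(add(Z, mul(SZ, Z)), mul(add(SZ, Z), mul(SSSZ, Z))), add(Z, S^4(Z)))
  →16  add(add(mul(SZ, Z), mul(add(SZ, Z), mul(SSSZ, Z))), add(Z, S^4(Z)))
  →17  add(add(add(Z, mul(Z, Z)), mul(add(SZ, Z), mul(SSSZ, Z))), add(Z, S^4(Z)))
  →18  add(add(mul(Z, Z), mul(add(SZ, Z), mul(SSSZ, Z))), add(Z, S^4(Z)))
  →19  add(add(Z, mul(add(SZ, Z), mul(SSSZ, Z))), add(Z, S^4(Z)))
  →20  add(mul(add(SZ, Z), mul(SSSZ, Z)), add(Z, S^4(Z)))
  →21  add(mul(S(add(Z, Z)), mul(SSSZ, Z)), add(Z, S^4(Z)))
  →22  add(add(mul(SSSZ, Z), mul(add(Z, Z), mul(SSSZ, Z))), add(Z, S^4(Z)))
  →23  add(add(add(Z, mul(SSZ, Z)), mul(add(Z, Z), mul(SSSZ, Z))), add(Z, S^4(Z)))
  →24  add(add(mul(SSZ, Z), mul(add(Z, Z), mul(SSSZ, Z))), add(Z, S^4(Z)))
  →25  add(add(add(Z, mul(SZ, Z)), mul(add(Z, Z), mul(SSSZ, Z))), add(Z, S^4(Z)))
  →26  add(add(mul(SZ, Z), mul(add(Z, Z), mul(SSSZ, Z))), add(Z, S^4(Z)))
  →27  add(add(add(Z, mul(Z, Z)), mul(add(Z, Z), mul(SSSZ, Z))), add(Z, S^4(Z)))
  →28  add(add(mul(Z, Z), mul(add(Z, Z), mul(SSSZ, Z))), add(Z, S^4(Z)))
  →29  add(add(Z, mul(add(Z, Z), mul(SSSZ, Z))), add(Z, S^4(Z)))
  →30  add(mul(add(Z, Z), mul(SSSZ, Z)), add(Z, S^4(Z)))
  →31  add(mul(Z, mul(SSSZ, Z)), add(Z, S^4(Z)))
  →32  add(Z, add(Z, S^4(Z)))
  →33  add(Z, S^4(Z))
  →34  S^4(Z)

Answer: YES — reaches normal form S^4(Z) in 34 ≤ 35 steps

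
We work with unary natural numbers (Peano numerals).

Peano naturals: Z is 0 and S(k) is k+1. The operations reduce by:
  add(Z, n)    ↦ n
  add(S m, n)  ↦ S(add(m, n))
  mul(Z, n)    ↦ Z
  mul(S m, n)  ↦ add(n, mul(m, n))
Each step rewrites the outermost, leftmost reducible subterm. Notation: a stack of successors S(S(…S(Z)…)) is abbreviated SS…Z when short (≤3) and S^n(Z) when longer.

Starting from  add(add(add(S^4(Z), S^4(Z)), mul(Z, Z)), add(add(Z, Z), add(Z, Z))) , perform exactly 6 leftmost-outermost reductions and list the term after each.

Answer: after 6 steps: S(S(add(add(add(SSZ, S^4(Z)), mul(Z, Z)), add(add(Z, Z), add(Z, Z)))))

Reduction:
  start: add(add(add(S^4(Z), S^4(Z)), mul(Z, Z)), add(add(Z, Z), add(Z, Z)))
  step 1: add(add(S(add(SSSZ, S^4(Z))), mul(Z, Z)), add(add(Z, Z), add(Z, Z)))
  step 2: add(S(add(add(SSSZ, S^4(Z)), mul(Z, Z))), add(add(Z, Z), add(Z, Z)))
  step 3: S(add(add(add(SSSZ, S^4(Z)), mul(Z, Z)), add(add(Z, Z), add(Z, Z))))
  step 4: S(add(add(S(add(SSZ, S^4(Z))), mul(Z, Z)), add(add(Z, Z), add(Z, Z))))
  step 5: S(add(S(add(add(SSZ, S^4(Z)), mul(Z, Z))), add(add(Z, Z), add(Z, Z))))
  step 6: S(S(add(add(add(SSZ, S^4(Z)), mul(Z, Z)), add(add(Z, Z), add(Z, Z)))))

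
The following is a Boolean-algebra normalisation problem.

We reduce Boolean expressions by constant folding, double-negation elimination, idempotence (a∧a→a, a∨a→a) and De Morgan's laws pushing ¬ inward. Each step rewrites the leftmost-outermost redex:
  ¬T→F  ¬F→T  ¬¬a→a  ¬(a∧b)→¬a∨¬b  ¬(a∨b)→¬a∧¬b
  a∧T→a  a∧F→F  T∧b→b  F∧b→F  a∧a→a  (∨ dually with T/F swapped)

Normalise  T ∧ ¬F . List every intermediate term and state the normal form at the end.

  start: T ∧ ¬F
  →1  ¬F
  →2  T

Answer: normal form = T  (in 2 steps)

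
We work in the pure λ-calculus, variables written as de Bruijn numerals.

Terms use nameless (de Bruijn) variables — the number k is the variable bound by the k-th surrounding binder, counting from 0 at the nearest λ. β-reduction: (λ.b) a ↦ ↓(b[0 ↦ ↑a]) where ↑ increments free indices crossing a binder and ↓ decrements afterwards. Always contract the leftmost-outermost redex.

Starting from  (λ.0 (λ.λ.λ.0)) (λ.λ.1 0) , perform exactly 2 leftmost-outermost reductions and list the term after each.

Answer: after 2 steps: λ.(λ.λ.λ.0) 0

Derivation:
  start: (λ.0 (λ.λ.λ.0)) (λ.λ.1 0)
  →1  (λ.λ.1 0) (λ.λ.λ.0)
  →2  λ.(λ.λ.λ.0) 0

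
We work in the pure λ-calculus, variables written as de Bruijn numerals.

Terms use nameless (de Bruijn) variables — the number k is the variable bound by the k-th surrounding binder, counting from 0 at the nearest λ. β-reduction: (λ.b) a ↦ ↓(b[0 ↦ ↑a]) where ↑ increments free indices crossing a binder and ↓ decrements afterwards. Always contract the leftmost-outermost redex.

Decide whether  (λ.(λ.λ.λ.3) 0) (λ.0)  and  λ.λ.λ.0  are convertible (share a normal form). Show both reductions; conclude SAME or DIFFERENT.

Term A:
  start: (λ.(λ.λ.λ.3) 0) (λ.0)
  step 1: (λ.λ.λ.λ.0) (λ.0)
  step 2: λ.λ.λ.0

Term B:
  start: λ.λ.λ.0

Answer: SAME — A ⇓ λ.λ.λ.0, B ⇓ λ.λ.λ.0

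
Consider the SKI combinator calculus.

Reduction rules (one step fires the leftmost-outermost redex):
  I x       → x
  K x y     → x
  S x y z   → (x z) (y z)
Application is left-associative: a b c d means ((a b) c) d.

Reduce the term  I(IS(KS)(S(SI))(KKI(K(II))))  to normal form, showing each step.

  start: I(IS(KS)(S(SI))(KKI(K(II))))
  →1  IS(KS)(S(SI))(KKI(K(II)))
  →2  S(KS)(S(SI))(KKI(K(II)))
  →3  KS(KKI(K(II)))(S(SI)(KKI(K(II))))
  →4  S(S(SI)(KKI(K(II))))
  →5  S(S(SI)(K(K(II))))
  →6  S(S(SI)(K(KI)))

Answer: normal form = S(S(SI)(K(KI)))  (in 6 steps)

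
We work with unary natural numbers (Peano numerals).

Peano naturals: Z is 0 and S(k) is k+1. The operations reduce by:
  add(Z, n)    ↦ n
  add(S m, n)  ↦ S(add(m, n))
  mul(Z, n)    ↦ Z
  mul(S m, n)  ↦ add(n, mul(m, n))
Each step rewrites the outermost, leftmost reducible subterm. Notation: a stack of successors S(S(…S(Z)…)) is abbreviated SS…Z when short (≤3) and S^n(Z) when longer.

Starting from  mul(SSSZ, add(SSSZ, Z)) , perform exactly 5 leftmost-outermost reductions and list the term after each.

  start: mul(SSSZ, add(SSSZ, Z))
  step 1: add(add(SSSZ, Z), mul(SSZ, add(SSSZ, Z)))
  step 2: add(S(add(SSZ, Z)), mul(SSZ, add(SSSZ, Z)))
  step 3: S(add(add(SSZ, Z), mul(SSZ, add(SSSZ, Z))))
  step 4: S(add(S(add(SZ, Z)), mul(SSZ, add(SSSZ, Z))))
  step 5: S(S(add(add(SZ, Z), mul(SSZ, add(SSSZ, Z)))))

Answer: after 5 steps: S(S(add(add(SZ, Z), mul(SSZ, add(SSSZ, Z)))))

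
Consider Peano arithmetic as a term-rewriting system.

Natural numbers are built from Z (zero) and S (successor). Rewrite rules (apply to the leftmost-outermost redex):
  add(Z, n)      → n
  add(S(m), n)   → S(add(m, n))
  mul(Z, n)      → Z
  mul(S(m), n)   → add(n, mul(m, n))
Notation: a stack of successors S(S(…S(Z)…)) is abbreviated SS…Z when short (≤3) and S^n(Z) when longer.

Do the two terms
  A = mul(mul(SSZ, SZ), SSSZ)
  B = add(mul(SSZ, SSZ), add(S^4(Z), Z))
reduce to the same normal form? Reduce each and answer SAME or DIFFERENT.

Term A:
  start: mul(mul(SSZ, SZ), SSSZ)
  step 1: mul(add(SZ, mul(SZ, SZ)), SSSZ)
  step 2: mul(S(add(Z, mul(SZ, SZ))), SSSZ)
  step 3: add(SSSZ, mul(add(Z, mul(SZ, SZ)), SSSZ))
  step 4: S(add(SSZ, mul(add(Z, mul(SZ, SZ)), SSSZ)))
  step 5: S(S(add(SZ, mul(add(Z, mul(SZ, SZ)), SSSZ))))
  step 6: S(S(S(add(Z, mul(add(Z, mul(SZ, SZ)), SSSZ)))))
  step 7: S(S(S(mul(add(Z, mul(SZ, SZ)), SSSZ))))
  step 8: S(S(S(mul(mul(SZ, SZ), SSSZ))))
  step 9: S(S(S(mul(add(SZ, mul(Z, SZ)), SSSZ))))
  step 10: S(S(S(mul(S(add(Z, mul(Z, SZ))), SSSZ))))
  step 11: S(S(S(add(SSSZ, mul(add(Z, mul(Z, SZ)), SSSZ)))))
  step 12: S(S(S(S(add(SSZ, mul(add(Z, mul(Z, SZ)), SSSZ))))))
  step 13: S(S(S(S(S(add(SZ, mul(add(Z, mul(Z, SZ)), SSSZ)))))))
  step 14: S(S(S(S(S(S(add(Z, mul(add(Z, mul(Z, SZ)), SSSZ))))))))
  step 15: S(S(S(S(S(S(mul(add(Z, mul(Z, SZ)), SSSZ)))))))
  step 16: S(S(S(S(S(S(mul(mul(Z, SZ), SSSZ)))))))
  step 17: S(S(S(S(S(S(mul(Z, SSSZ)))))))
  step 18: S^6(Z)

Term B:
  start: add(mul(SSZ, SSZ), add(S^4(Z), Z))
  step 1: add(add(SSZ, mul(SZ, SSZ)), add(S^4(Z), Z))
  step 2: add(S(add(SZ, mul(SZ, SSZ))), add(S^4(Z), Z))
  step 3: S(add(add(SZ, mul(SZ, SSZ)), add(S^4(Z), Z)))
  step 4: S(add(S(add(Z, mul(SZ, SSZ))), add(S^4(Z), Z)))
  step 5: S(S(add(add(Z, mul(SZ, SSZ)), add(S^4(Z), Z))))
  step 6: S(S(add(mul(SZ, SSZ), add(S^4(Z), Z))))
  step 7: S(S(add(add(SSZ, mul(Z, SSZ)), add(S^4(Z), Z))))
  step 8: S(S(add(S(add(SZ, mul(Z, SSZ))), add(S^4(Z), Z))))
  step 9: S(S(S(add(add(SZ, mul(Z, SSZ)), add(S^4(Z), Z)))))
  step 10: S(S(S(add(S(add(Z, mul(Z, SSZ))), add(S^4(Z), Z)))))
  step 11: S(S(S(S(add(add(Z, mul(Z, SSZ)), add(S^4(Z), Z))))))
  step 12: S(S(S(S(add(mul(Z, SSZ), add(S^4(Z), Z))))))
  step 13: S(S(S(S(add(Z, add(S^4(Z), Z))))))
  step 14: S(S(S(S(add(S^4(Z), Z)))))
  step 15: S(S(S(S(S(add(SSSZ, Z))))))
  step 16: S(S(S(S(S(S(add(SSZ, Z)))))))
  step 17: S(S(S(S(S(S(S(add(SZ, Z))))))))
  step 18: S(S(S(S(S(S(S(S(add(Z, Z)))))))))
  step 19: S^8(Z)

Answer: DIFFERENT — A ⇓ S^6(Z), B ⇓ S^8(Z)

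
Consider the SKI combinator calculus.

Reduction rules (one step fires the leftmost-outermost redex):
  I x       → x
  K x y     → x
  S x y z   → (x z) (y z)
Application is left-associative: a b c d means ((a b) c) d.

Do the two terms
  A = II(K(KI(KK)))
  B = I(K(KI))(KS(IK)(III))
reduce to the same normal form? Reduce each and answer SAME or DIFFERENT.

Term A:
  start: II(K(KI(KK)))
  [1] I(K(KI(KK)))
  [2] K(KI(KK))
  [3] KI

Term B:
  start: I(K(KI))(KS(IK)(III))
  [1] K(KI)(KS(IK)(III))
  [2] KI

Answer: SAME — A ⇓ KI, B ⇓ KI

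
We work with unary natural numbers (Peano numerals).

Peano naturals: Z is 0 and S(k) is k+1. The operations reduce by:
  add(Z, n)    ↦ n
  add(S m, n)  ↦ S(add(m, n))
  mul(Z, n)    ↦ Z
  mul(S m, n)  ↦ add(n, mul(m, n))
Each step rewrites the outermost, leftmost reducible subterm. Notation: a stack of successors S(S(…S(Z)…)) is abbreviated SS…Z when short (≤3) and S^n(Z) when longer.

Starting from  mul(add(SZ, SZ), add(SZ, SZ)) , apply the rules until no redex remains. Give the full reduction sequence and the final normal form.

  start: mul(add(SZ, SZ), add(SZ, SZ))
  [1] mul(S(add(Z, SZ)), add(SZ, SZ))
  [2] add(add(SZ, SZ), mul(add(Z, SZ), add(SZ, SZ)))
  [3] add(S(add(Z, SZ)), mul(add(Z, SZ), add(SZ, SZ)))
  [4] S(add(add(Z, SZ), mul(add(Z, SZ), add(SZ, SZ))))
  [5] S(add(SZ, mul(add(Z, SZ), add(SZ, SZ))))
  [6] S(S(add(Z, mul(add(Z, SZ), add(SZ, SZ)))))
  [7] S(S(mul(add(Z, SZ), add(SZ, SZ))))
  [8] S(S(mul(SZ, add(SZ, SZ))))
  [9] S(S(add(add(SZ, SZ), mul(Z, add(SZ, SZ)))))
  [10] S(S(add(S(add(Z, SZ)), mul(Z, add(SZ, SZ)))))
  [11] S(S(S(add(add(Z, SZ), mul(Z, add(SZ, SZ))))))
  [12] S(S(S(add(SZ, mul(Z, add(SZ, SZ))))))
  [13] S(S(S(S(add(Z, mul(Z, add(SZ, SZ)))))))
  [14] S(S(S(S(mul(Z, add(SZ, SZ))))))
  [15] S^4(Z)

Answer: normal form = S^4(Z)  (in 15 steps)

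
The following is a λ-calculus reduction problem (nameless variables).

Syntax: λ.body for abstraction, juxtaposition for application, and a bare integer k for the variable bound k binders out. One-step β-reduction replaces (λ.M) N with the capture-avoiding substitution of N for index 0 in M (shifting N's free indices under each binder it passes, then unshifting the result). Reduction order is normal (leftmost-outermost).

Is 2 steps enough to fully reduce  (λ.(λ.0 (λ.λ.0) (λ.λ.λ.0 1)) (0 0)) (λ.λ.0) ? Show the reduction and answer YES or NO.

Answer: NO — after 2 steps the term is (λ.λ.0) (λ.λ.0) (λ.λ.0) (λ.λ.λ.0 1), not yet normal

Reduction:
  start: (λ.(λ.0 (λ.λ.0) (λ.λ.λ.0 1)) (0 0)) (λ.λ.0)
  step 1: (λ.0 (λ.λ.0) (λ.λ.λ.0 1)) ((λ.λ.0) (λ.λ.0))
  step 2: (λ.λ.0) (λ.λ.0) (λ.λ.0) (λ.λ.λ.0 1)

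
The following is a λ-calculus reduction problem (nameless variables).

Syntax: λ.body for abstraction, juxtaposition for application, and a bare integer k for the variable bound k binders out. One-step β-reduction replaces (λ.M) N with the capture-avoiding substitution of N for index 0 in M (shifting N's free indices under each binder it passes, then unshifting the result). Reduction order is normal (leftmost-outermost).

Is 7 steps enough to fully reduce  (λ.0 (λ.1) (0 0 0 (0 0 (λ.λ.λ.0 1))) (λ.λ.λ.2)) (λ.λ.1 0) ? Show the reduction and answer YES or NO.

  start: (λ.0 (λ.1) (0 0 0 (0 0 (λ.λ.λ.0 1))) (λ.λ.λ.2)) (λ.λ.1 0)
  [1] (λ.λ.1 0) (λ.λ.λ.1 0) ((λ.λ.1 0) (λ.λ.1 0) (λ.λ.1 0) ((λ.λ.1 0) (λ.λ.1 0) (λ.λ.λ.0 1))) (λ.λ.λ.2)
  [2] (λ.(λ.λ.λ.1 0) 0) ((λ.λ.1 0) (λ.λ.1 0) (λ.λ.1 0) ((λ.λ.1 0) (λ.λ.1 0) (λ.λ.λ.0 1))) (λ.λ.λ.2)
  [3] (λ.λ.λ.1 0) ((λ.λ.1 0) (λ.λ.1 0) (λ.λ.1 0) ((λ.λ.1 0) (λ.λ.1 0) (λ.λ.λ.0 1))) (λ.λ.λ.2)
  [4] (λ.λ.1 0) (λ.λ.λ.2)
  [5] λ.(λ.λ.λ.2) 0
  [6] λ.λ.λ.2

Answer: YES — reaches normal form λ.λ.λ.2 in 6 ≤ 7 steps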